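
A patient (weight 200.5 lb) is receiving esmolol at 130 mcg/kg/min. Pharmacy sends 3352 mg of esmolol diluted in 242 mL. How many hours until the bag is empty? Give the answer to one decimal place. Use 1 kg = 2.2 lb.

Weight = 200.5 lb ÷ 2.2 lb/kg = 91.13636 kg
Dose = 130 mcg/kg/min × 91.13636 kg = 11847.73 mcg/min
11847.73 mcg/min × 60 min/hr = 710863.6 mcg/hr
Concentration = 3352 mg ÷ 242 mL = 13.85124 mg/mL = 13851.24 mcg/mL
Rate = 710863.6 mcg/hr ÷ 13851.24 mcg/mL = 51.3213 mL/hr
Duration = 242 mL ÷ 51.3213 mL/hr = 4.715391 hr

4.7 hours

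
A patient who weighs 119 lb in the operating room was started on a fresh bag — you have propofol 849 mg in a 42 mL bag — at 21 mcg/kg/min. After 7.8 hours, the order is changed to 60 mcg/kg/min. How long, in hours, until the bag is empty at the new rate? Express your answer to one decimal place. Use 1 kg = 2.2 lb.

Initial rate:
Weight = 119 lb ÷ 2.2 lb/kg = 54.09091 kg
Dose = 21 mcg/kg/min × 54.09091 kg = 1135.909 mcg/min
1135.909 mcg/min × 60 min/hr = 68154.55 mcg/hr
Concentration = 849 mg ÷ 42 mL = 20.21429 mg/mL = 20214.29 mcg/mL
Rate = 68154.55 mcg/hr ÷ 20214.29 mcg/mL = 3.371603 mL/hr
Volume infused so far = 3.371603 mL/hr × 7.8 hr = 26.2985 mL
Volume remaining = 42 − 26.2985 = 15.7015 mL
New rate:
Dose = 60 mcg/kg/min × 54.09091 kg = 3245.455 mcg/min
3245.455 mcg/min × 60 min/hr = 194727.3 mcg/hr
Rate = 194727.3 mcg/hr ÷ 20214.29 mcg/mL = 9.633151 mL/hr
Time remaining = 15.7015 mL ÷ 9.633151 mL/hr = 1.629944 hr

1.6 hours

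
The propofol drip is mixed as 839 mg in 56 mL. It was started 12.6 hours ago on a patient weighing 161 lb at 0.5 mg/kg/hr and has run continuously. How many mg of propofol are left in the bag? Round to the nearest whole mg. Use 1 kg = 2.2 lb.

Weight = 161 lb ÷ 2.2 lb/kg = 73.18182 kg
Dose = 0.5 mg/kg/hr × 73.18182 kg = 36.59091 mg/hr
Concentration = 839 mg ÷ 56 mL = 14.98214 mg/mL
Rate = 36.59091 mg/hr ÷ 14.98214 mg/mL = 2.442301 mL/hr
Volume infused = 2.442301 mL/hr × 12.6 hr = 30.773 mL
Volume remaining = 56 − 30.773 = 25.227 mL
Drug remaining = 25.227 mL × 14.98214 mg/mL = 377.9545 mg

378 mg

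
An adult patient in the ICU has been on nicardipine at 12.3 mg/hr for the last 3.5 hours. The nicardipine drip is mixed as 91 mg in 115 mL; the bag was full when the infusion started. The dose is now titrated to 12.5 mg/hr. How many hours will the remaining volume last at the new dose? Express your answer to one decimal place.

Initial rate:
Concentration = 91 mg ÷ 115 mL = 0.7913043 mg/mL
Rate = 12.3 mg/hr ÷ 0.7913043 mg/mL = 15.54396 mL/hr
Volume infused so far = 15.54396 mL/hr × 3.5 hr = 54.40385 mL
Volume remaining = 115 − 54.40385 = 60.59615 mL
New rate:
Rate = 12.5 mg/hr ÷ 0.7913043 mg/mL = 15.7967 mL/hr
Time remaining = 60.59615 mL ÷ 15.7967 mL/hr = 3.836 hr

3.8 hours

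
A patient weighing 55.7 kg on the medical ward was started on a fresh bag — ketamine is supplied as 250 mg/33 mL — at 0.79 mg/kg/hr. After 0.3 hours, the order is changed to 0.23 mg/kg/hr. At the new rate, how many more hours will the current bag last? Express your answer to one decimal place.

Initial rate:
Dose = 0.79 mg/kg/hr × 55.7 kg = 44.003 mg/hr
Concentration = 250 mg ÷ 33 mL = 7.575758 mg/mL
Rate = 44.003 mg/hr ÷ 7.575758 mg/mL = 5.808396 mL/hr
Volume infused so far = 5.808396 mL/hr × 0.3 hr = 1.742519 mL
Volume remaining = 33 − 1.742519 = 31.25748 mL
New rate:
Dose = 0.23 mg/kg/hr × 55.7 kg = 12.811 mg/hr
Rate = 12.811 mg/hr ÷ 7.575758 mg/mL = 1.691052 mL/hr
Time remaining = 31.25748 mL ÷ 1.691052 mL/hr = 18.48404 hr

18.5 hours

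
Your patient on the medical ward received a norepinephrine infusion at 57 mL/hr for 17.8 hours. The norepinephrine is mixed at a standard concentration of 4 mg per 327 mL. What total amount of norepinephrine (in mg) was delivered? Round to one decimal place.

12.4 mg

Concentration = 4 mg ÷ 327 mL = 0.01223242 mg/mL = 12.23242 mcg/mL
Drug rate = 57 mL/hr × 12.23242 mcg/mL = 697.2477 mcg/hr
Total = 697.2477 mcg/hr × 17.8 hr = 12411.01 mcg = 12.41101 mg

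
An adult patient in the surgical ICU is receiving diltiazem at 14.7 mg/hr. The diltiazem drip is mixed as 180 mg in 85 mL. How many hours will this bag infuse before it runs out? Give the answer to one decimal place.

Concentration = 180 mg ÷ 85 mL = 2.117647 mg/mL
Rate = 14.7 mg/hr ÷ 2.117647 mg/mL = 6.941667 mL/hr
Duration = 85 mL ÷ 6.941667 mL/hr = 12.2449 hr

12.2 hours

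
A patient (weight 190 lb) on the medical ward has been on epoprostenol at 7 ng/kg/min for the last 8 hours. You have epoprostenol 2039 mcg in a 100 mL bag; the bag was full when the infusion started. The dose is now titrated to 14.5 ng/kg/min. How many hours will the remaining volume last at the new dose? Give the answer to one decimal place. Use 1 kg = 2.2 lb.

23.3 hours

Initial rate:
Weight = 190 lb ÷ 2.2 lb/kg = 86.36364 kg
Dose = 7 ng/kg/min × 86.36364 kg = 604.5455 ng/min
604.5455 ng/min × 60 min/hr = 36272.73 ng/hr
Concentration = 2039 mcg ÷ 100 mL = 20.39 mcg/mL = 20390 ng/mL
Rate = 36272.73 ng/hr ÷ 20390 ng/mL = 1.778947 mL/hr
Volume infused so far = 1.778947 mL/hr × 8 hr = 14.23158 mL
Volume remaining = 100 − 14.23158 = 85.76842 mL
New rate:
Dose = 14.5 ng/kg/min × 86.36364 kg = 1252.273 ng/min
1252.273 ng/min × 60 min/hr = 75136.36 ng/hr
Rate = 75136.36 ng/hr ÷ 20390 ng/mL = 3.684961 mL/hr
Time remaining = 85.76842 mL ÷ 3.684961 mL/hr = 23.27526 hr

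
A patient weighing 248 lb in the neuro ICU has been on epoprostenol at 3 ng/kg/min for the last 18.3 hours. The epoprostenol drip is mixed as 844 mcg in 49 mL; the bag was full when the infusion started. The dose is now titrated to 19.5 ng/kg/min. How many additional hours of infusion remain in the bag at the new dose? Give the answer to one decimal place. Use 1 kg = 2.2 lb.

Initial rate:
Weight = 248 lb ÷ 2.2 lb/kg = 112.7273 kg
Dose = 3 ng/kg/min × 112.7273 kg = 338.1818 ng/min
338.1818 ng/min × 60 min/hr = 20290.91 ng/hr
Concentration = 844 mcg ÷ 49 mL = 17.22449 mcg/mL = 17224.49 ng/mL
Rate = 20290.91 ng/hr ÷ 17224.49 ng/mL = 1.178027 mL/hr
Volume infused so far = 1.178027 mL/hr × 18.3 hr = 21.55789 mL
Volume remaining = 49 − 21.55789 = 27.44211 mL
New rate:
Dose = 19.5 ng/kg/min × 112.7273 kg = 2198.182 ng/min
2198.182 ng/min × 60 min/hr = 131890.9 ng/hr
Rate = 131890.9 ng/hr ÷ 17224.49 ng/mL = 7.657174 mL/hr
Time remaining = 27.44211 mL ÷ 7.657174 mL/hr = 3.583843 hr

3.6 hours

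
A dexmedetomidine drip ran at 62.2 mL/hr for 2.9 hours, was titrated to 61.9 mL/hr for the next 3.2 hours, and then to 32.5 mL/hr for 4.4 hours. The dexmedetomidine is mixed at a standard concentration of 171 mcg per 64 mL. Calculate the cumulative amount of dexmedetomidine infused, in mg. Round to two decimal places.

Concentration = 171 mcg ÷ 64 mL = 2.671875 mcg/mL
Stage 1: 62.2 mL/hr × 2.9 hr = 180.38 mL → 180.38 mL × 2.671875 mcg/mL = 481.9528 mcg
Stage 2: 61.9 mL/hr × 3.2 hr = 198.08 mL → 198.08 mL × 2.671875 mcg/mL = 529.245 mcg
Stage 3: 32.5 mL/hr × 4.4 hr = 143 mL → 143 mL × 2.671875 mcg/mL = 382.0781 mcg
Total = 481.9528 + 529.245 + 382.0781 = 1393.276 mcg = 1.393276 mg

1.39 mg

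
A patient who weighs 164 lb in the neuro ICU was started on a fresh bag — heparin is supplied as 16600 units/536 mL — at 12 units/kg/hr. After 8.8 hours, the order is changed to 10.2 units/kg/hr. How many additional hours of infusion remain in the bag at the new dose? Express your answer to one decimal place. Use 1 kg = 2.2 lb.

11.5 hours

Initial rate:
Weight = 164 lb ÷ 2.2 lb/kg = 74.54545 kg
Dose = 12 units/kg/hr × 74.54545 kg = 894.5455 units/hr
Concentration = 16600 units ÷ 536 mL = 30.97015 units/mL
Rate = 894.5455 units/hr ÷ 30.97015 units/mL = 28.88412 mL/hr
Volume infused so far = 28.88412 mL/hr × 8.8 hr = 254.1802 mL
Volume remaining = 536 − 254.1802 = 281.8198 mL
New rate:
Dose = 10.2 units/kg/hr × 74.54545 kg = 760.3636 units/hr
Rate = 760.3636 units/hr ÷ 30.97015 units/mL = 24.5515 mL/hr
Time remaining = 281.8198 mL ÷ 24.5515 mL/hr = 11.47872 hr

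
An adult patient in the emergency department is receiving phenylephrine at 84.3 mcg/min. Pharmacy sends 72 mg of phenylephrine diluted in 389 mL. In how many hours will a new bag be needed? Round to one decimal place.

14.2 hours

84.3 mcg/min × 60 min/hr = 5058 mcg/hr
Concentration = 72 mg ÷ 389 mL = 0.18509 mg/mL = 185.09 mcg/mL
Rate = 5058 mcg/hr ÷ 185.09 mcg/mL = 27.32725 mL/hr
Duration = 389 mL ÷ 27.32725 mL/hr = 14.23488 hr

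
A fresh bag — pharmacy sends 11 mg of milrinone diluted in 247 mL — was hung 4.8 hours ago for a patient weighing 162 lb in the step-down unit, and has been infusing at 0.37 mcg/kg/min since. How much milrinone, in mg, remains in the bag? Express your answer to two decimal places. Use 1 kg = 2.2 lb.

3.15 mg

Weight = 162 lb ÷ 2.2 lb/kg = 73.63636 kg
Dose = 0.37 mcg/kg/min × 73.63636 kg = 27.24545 mcg/min
27.24545 mcg/min × 60 min/hr = 1634.727 mcg/hr
Concentration = 11 mg ÷ 247 mL = 0.04453441 mg/mL = 44.53441 mcg/mL
Rate = 1634.727 mcg/hr ÷ 44.53441 mcg/mL = 36.70706 mL/hr
Volume infused = 36.70706 mL/hr × 4.8 hr = 176.1939 mL
Volume remaining = 247 − 176.1939 = 70.80612 mL
Drug remaining = 70.80612 mL × 44.53441 mcg/mL = 3153.309 mcg = 3.153309 mg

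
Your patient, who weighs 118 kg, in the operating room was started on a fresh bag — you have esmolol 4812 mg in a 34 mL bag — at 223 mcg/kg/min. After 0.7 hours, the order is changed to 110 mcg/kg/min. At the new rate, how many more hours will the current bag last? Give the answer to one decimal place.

4.8 hours

Initial rate:
Dose = 223 mcg/kg/min × 118 kg = 26314 mcg/min
26314 mcg/min × 60 min/hr = 1578840 mcg/hr
Concentration = 4812 mg ÷ 34 mL = 141.5294 mg/mL = 141529.4 mcg/mL
Rate = 1578840 mcg/hr ÷ 141529.4 mcg/mL = 11.15556 mL/hr
Volume infused so far = 11.15556 mL/hr × 0.7 hr = 7.808893 mL
Volume remaining = 34 − 7.808893 = 26.19111 mL
New rate:
Dose = 110 mcg/kg/min × 118 kg = 12980 mcg/min
12980 mcg/min × 60 min/hr = 778800 mcg/hr
Rate = 778800 mcg/hr ÷ 141529.4 mcg/mL = 5.502743 mL/hr
Time remaining = 26.19111 mL ÷ 5.502743 mL/hr = 4.759646 hr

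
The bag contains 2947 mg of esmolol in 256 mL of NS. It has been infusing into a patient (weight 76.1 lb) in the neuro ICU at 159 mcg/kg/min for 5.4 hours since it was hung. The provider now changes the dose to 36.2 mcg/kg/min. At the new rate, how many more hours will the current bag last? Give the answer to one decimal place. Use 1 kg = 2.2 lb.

Initial rate:
Weight = 76.1 lb ÷ 2.2 lb/kg = 34.59091 kg
Dose = 159 mcg/kg/min × 34.59091 kg = 5499.955 mcg/min
5499.955 mcg/min × 60 min/hr = 329997.3 mcg/hr
Concentration = 2947 mg ÷ 256 mL = 11.51172 mg/mL = 11511.72 mcg/mL
Rate = 329997.3 mcg/hr ÷ 11511.72 mcg/mL = 28.6662 mL/hr
Volume infused so far = 28.6662 mL/hr × 5.4 hr = 154.7975 mL
Volume remaining = 256 − 154.7975 = 101.2025 mL
New rate:
Dose = 36.2 mcg/kg/min × 34.59091 kg = 1252.191 mcg/min
1252.191 mcg/min × 60 min/hr = 75131.45 mcg/hr
Rate = 75131.45 mcg/hr ÷ 11511.72 mcg/mL = 6.526519 mL/hr
Time remaining = 101.2025 mL ÷ 6.526519 mL/hr = 15.50635 hr

15.5 hours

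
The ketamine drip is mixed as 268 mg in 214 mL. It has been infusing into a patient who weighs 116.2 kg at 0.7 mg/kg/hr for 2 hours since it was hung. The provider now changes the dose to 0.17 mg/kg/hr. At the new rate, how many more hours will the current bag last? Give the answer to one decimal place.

5.3 hours

Initial rate:
Dose = 0.7 mg/kg/hr × 116.2 kg = 81.34 mg/hr
Concentration = 268 mg ÷ 214 mL = 1.252336 mg/mL
Rate = 81.34 mg/hr ÷ 1.252336 mg/mL = 64.9506 mL/hr
Volume infused so far = 64.9506 mL/hr × 2 hr = 129.9012 mL
Volume remaining = 214 − 129.9012 = 84.09881 mL
New rate:
Dose = 0.17 mg/kg/hr × 116.2 kg = 19.754 mg/hr
Rate = 19.754 mg/hr ÷ 1.252336 mg/mL = 15.77372 mL/hr
Time remaining = 84.09881 mL ÷ 15.77372 mL/hr = 5.331578 hr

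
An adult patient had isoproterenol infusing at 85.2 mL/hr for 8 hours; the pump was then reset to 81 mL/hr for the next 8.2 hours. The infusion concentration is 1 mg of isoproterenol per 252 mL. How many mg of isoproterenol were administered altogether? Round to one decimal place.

5.3 mg

Concentration = 1 mg ÷ 252 mL = 0.003968254 mg/mL
Stage 1: 85.2 mL/hr × 8 hr = 681.6 mL → 681.6 mL × 0.003968254 mg/mL = 2.704762 mg
Stage 2: 81 mL/hr × 8.2 hr = 664.2 mL → 664.2 mL × 0.003968254 mg/mL = 2.635714 mg
Total = 2.704762 + 2.635714 = 5.340476 mg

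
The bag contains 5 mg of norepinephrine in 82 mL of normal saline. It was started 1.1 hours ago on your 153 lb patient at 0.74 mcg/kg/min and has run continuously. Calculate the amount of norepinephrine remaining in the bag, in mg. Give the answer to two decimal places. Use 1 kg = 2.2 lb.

1.60 mg

Weight = 153 lb ÷ 2.2 lb/kg = 69.54545 kg
Dose = 0.74 mcg/kg/min × 69.54545 kg = 51.46364 mcg/min
51.46364 mcg/min × 60 min/hr = 3087.818 mcg/hr
Concentration = 5 mg ÷ 82 mL = 0.06097561 mg/mL = 60.97561 mcg/mL
Rate = 3087.818 mcg/hr ÷ 60.97561 mcg/mL = 50.64022 mL/hr
Volume infused = 50.64022 mL/hr × 1.1 hr = 55.70424 mL
Volume remaining = 82 − 55.70424 = 26.29576 mL
Drug remaining = 26.29576 mL × 60.97561 mcg/mL = 1603.4 mcg = 1.6034 mg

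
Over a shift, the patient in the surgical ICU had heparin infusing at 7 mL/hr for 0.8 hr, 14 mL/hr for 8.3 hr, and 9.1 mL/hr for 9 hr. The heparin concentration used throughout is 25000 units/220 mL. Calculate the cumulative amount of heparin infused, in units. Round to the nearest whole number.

23148 units

Concentration = 25000 units ÷ 220 mL = 113.6364 units/mL
Stage 1: 7 mL/hr × 0.8 hr = 5.6 mL → 5.6 mL × 113.6364 units/mL = 636.3636 units
Stage 2: 14 mL/hr × 8.3 hr = 116.2 mL → 116.2 mL × 113.6364 units/mL = 13204.55 units
Stage 3: 9.1 mL/hr × 9 hr = 81.9 mL → 81.9 mL × 113.6364 units/mL = 9306.818 units
Total = 636.3636 + 13204.55 + 9306.818 = 23147.73 units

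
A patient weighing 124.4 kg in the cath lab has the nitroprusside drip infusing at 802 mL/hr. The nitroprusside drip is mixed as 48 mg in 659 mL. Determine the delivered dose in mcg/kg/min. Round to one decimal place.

7.8 mcg/kg/min

Concentration = 48 mg ÷ 659 mL = 0.07283763 mg/mL = 72.83763 mcg/mL
Drug rate = 802 mL/hr × 72.83763 mcg/mL = 58415.78 mcg/hr
58415.78 mcg/hr ÷ 60 min/hr = 973.5964 mcg/min
973.5964 mcg/min ÷ 124.4 kg = 7.826337 mcg/kg/min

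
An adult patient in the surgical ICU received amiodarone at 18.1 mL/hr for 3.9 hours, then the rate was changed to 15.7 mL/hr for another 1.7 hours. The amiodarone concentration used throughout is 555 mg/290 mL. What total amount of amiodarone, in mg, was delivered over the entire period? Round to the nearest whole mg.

186 mg

Concentration = 555 mg ÷ 290 mL = 1.913793 mg/mL
Stage 1: 18.1 mL/hr × 3.9 hr = 70.59 mL → 70.59 mL × 1.913793 mg/mL = 135.0947 mg
Stage 2: 15.7 mL/hr × 1.7 hr = 26.69 mL → 26.69 mL × 1.913793 mg/mL = 51.07914 mg
Total = 135.0947 + 51.07914 = 186.1738 mg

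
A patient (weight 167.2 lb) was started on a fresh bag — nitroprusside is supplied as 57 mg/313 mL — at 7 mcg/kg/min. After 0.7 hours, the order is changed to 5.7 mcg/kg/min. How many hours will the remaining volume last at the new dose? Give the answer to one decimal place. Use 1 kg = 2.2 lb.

1.3 hours

Initial rate:
Weight = 167.2 lb ÷ 2.2 lb/kg = 76 kg
Dose = 7 mcg/kg/min × 76 kg = 532 mcg/min
532 mcg/min × 60 min/hr = 31920 mcg/hr
Concentration = 57 mg ÷ 313 mL = 0.1821086 mg/mL = 182.1086 mcg/mL
Rate = 31920 mcg/hr ÷ 182.1086 mcg/mL = 175.28 mL/hr
Volume infused so far = 175.28 mL/hr × 0.7 hr = 122.696 mL
Volume remaining = 313 − 122.696 = 190.304 mL
New rate:
Dose = 5.7 mcg/kg/min × 76 kg = 433.2 mcg/min
433.2 mcg/min × 60 min/hr = 25992 mcg/hr
Rate = 25992 mcg/hr ÷ 182.1086 mcg/mL = 142.728 mL/hr
Time remaining = 190.304 mL ÷ 142.728 mL/hr = 1.333333 hr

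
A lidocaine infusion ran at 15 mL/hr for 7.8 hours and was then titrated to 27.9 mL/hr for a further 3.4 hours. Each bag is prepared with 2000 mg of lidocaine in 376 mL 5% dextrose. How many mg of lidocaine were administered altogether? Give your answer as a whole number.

Concentration = 2000 mg ÷ 376 mL = 5.319149 mg/mL
Stage 1: 15 mL/hr × 7.8 hr = 117 mL → 117 mL × 5.319149 mg/mL = 622.3404 mg
Stage 2: 27.9 mL/hr × 3.4 hr = 94.86 mL → 94.86 mL × 5.319149 mg/mL = 504.5745 mg
Total = 622.3404 + 504.5745 = 1126.915 mg

1127 mg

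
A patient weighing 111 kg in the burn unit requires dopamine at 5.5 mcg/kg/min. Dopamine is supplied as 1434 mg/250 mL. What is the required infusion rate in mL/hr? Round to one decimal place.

6.4 mL/hr

Dose = 5.5 mcg/kg/min × 111 kg = 610.5 mcg/min
610.5 mcg/min × 60 min/hr = 36630 mcg/hr
Concentration = 1434 mg ÷ 250 mL = 5.736 mg/mL = 5736 mcg/mL
Rate = 36630 mcg/hr ÷ 5736 mcg/mL = 6.385983 mL/hr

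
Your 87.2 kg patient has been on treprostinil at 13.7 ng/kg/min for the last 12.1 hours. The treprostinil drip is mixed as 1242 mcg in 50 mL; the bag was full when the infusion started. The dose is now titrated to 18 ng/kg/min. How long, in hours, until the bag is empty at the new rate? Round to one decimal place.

Initial rate:
Dose = 13.7 ng/kg/min × 87.2 kg = 1194.64 ng/min
1194.64 ng/min × 60 min/hr = 71678.4 ng/hr
Concentration = 1242 mcg ÷ 50 mL = 24.84 mcg/mL = 24840 ng/mL
Rate = 71678.4 ng/hr ÷ 24840 ng/mL = 2.885604 mL/hr
Volume infused so far = 2.885604 mL/hr × 12.1 hr = 34.91581 mL
Volume remaining = 50 − 34.91581 = 15.08419 mL
New rate:
Dose = 18 ng/kg/min × 87.2 kg = 1569.6 ng/min
1569.6 ng/min × 60 min/hr = 94176 ng/hr
Rate = 94176 ng/hr ÷ 24840 ng/mL = 3.791304 mL/hr
Time remaining = 15.08419 mL ÷ 3.791304 mL/hr = 3.978629 hr

4.0 hours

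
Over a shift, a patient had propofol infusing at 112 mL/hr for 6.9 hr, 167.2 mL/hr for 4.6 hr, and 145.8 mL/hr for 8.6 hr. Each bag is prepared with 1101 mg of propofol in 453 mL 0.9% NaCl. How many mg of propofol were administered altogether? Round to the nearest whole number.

Concentration = 1101 mg ÷ 453 mL = 2.430464 mg/mL
Stage 1: 112 mL/hr × 6.9 hr = 772.8 mL → 772.8 mL × 2.430464 mg/mL = 1878.262 mg
Stage 2: 167.2 mL/hr × 4.6 hr = 769.12 mL → 769.12 mL × 2.430464 mg/mL = 1869.318 mg
Stage 3: 145.8 mL/hr × 8.6 hr = 1253.88 mL → 1253.88 mL × 2.430464 mg/mL = 3047.51 mg
Total = 1878.262 + 1869.318 + 3047.51 = 6795.09 mg

6795 mg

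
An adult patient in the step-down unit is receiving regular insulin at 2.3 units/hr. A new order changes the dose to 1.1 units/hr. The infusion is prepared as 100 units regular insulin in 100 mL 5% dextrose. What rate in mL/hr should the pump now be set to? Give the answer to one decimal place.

1.1 mL/hr

Concentration = 100 units ÷ 100 mL = 1 units/mL
Rate = 1.1 units/hr ÷ 1 units/mL = 1.1 mL/hr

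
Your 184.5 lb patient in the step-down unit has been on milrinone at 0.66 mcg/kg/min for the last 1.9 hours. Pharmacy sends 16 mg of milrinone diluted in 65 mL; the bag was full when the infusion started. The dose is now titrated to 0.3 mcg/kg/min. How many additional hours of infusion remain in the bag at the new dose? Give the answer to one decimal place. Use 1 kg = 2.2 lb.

6.4 hours

Initial rate:
Weight = 184.5 lb ÷ 2.2 lb/kg = 83.86364 kg
Dose = 0.66 mcg/kg/min × 83.86364 kg = 55.35 mcg/min
55.35 mcg/min × 60 min/hr = 3321 mcg/hr
Concentration = 16 mg ÷ 65 mL = 0.2461538 mg/mL = 246.1538 mcg/mL
Rate = 3321 mcg/hr ÷ 246.1538 mcg/mL = 13.49156 mL/hr
Volume infused so far = 13.49156 mL/hr × 1.9 hr = 25.63397 mL
Volume remaining = 65 − 25.63397 = 39.36603 mL
New rate:
Dose = 0.3 mcg/kg/min × 83.86364 kg = 25.15909 mcg/min
25.15909 mcg/min × 60 min/hr = 1509.545 mcg/hr
Rate = 1509.545 mcg/hr ÷ 246.1538 mcg/mL = 6.132528 mL/hr
Time remaining = 39.36603 mL ÷ 6.132528 mL/hr = 6.419217 hr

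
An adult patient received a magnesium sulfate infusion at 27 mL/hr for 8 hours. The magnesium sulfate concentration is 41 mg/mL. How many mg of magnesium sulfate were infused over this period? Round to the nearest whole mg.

8856 mg

Drug rate = 27 mL/hr × 41 mg/mL = 1107 mg/hr
Total = 1107 mg/hr × 8 hr = 8856 mg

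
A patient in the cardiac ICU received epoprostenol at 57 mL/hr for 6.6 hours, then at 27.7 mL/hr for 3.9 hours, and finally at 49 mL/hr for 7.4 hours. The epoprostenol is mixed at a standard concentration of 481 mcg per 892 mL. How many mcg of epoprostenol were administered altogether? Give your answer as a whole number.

Concentration = 481 mcg ÷ 892 mL = 0.5392377 mcg/mL
Stage 1: 57 mL/hr × 6.6 hr = 376.2 mL → 376.2 mL × 0.5392377 mcg/mL = 202.8612 mcg
Stage 2: 27.7 mL/hr × 3.9 hr = 108.03 mL → 108.03 mL × 0.5392377 mcg/mL = 58.25385 mcg
Stage 3: 49 mL/hr × 7.4 hr = 362.6 mL → 362.6 mL × 0.5392377 mcg/mL = 195.5276 mcg
Total = 202.8612 + 58.25385 + 195.5276 = 456.6426 mcg

457 mcg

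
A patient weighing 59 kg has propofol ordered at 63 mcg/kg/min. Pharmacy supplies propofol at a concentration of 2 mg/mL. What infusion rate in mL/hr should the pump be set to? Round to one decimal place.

111.5 mL/hr

Dose = 63 mcg/kg/min × 59 kg = 3717 mcg/min
3717 mcg/min × 60 min/hr = 223020 mcg/hr
Concentration = 2 mg/mL = 2000 mcg/mL
Rate = 223020 mcg/hr ÷ 2000 mcg/mL = 111.51 mL/hr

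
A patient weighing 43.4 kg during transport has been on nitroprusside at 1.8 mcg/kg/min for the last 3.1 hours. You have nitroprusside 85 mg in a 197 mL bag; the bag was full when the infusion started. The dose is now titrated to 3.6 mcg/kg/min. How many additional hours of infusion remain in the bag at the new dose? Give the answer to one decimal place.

7.5 hours

Initial rate:
Dose = 1.8 mcg/kg/min × 43.4 kg = 78.12 mcg/min
78.12 mcg/min × 60 min/hr = 4687.2 mcg/hr
Concentration = 85 mg ÷ 197 mL = 0.4314721 mg/mL = 431.4721 mcg/mL
Rate = 4687.2 mcg/hr ÷ 431.4721 mcg/mL = 10.86328 mL/hr
Volume infused so far = 10.86328 mL/hr × 3.1 hr = 33.67615 mL
Volume remaining = 197 − 33.67615 = 163.3238 mL
New rate:
Dose = 3.6 mcg/kg/min × 43.4 kg = 156.24 mcg/min
156.24 mcg/min × 60 min/hr = 9374.4 mcg/hr
Rate = 9374.4 mcg/hr ÷ 431.4721 mcg/mL = 21.72655 mL/hr
Time remaining = 163.3238 mL ÷ 21.72655 mL/hr = 7.517247 hr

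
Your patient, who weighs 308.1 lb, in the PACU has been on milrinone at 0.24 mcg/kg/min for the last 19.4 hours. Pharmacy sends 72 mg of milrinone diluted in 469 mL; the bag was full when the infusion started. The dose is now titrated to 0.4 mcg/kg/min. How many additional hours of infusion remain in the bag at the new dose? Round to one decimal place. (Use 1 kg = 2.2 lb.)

Initial rate:
Weight = 308.1 lb ÷ 2.2 lb/kg = 140.0455 kg
Dose = 0.24 mcg/kg/min × 140.0455 kg = 33.61091 mcg/min
33.61091 mcg/min × 60 min/hr = 2016.655 mcg/hr
Concentration = 72 mg ÷ 469 mL = 0.1535181 mg/mL = 153.5181 mcg/mL
Rate = 2016.655 mcg/hr ÷ 153.5181 mcg/mL = 13.13626 mL/hr
Volume infused so far = 13.13626 mL/hr × 19.4 hr = 254.8435 mL
Volume remaining = 469 − 254.8435 = 214.1565 mL
New rate:
Dose = 0.4 mcg/kg/min × 140.0455 kg = 56.01818 mcg/min
56.01818 mcg/min × 60 min/hr = 3361.091 mcg/hr
Rate = 3361.091 mcg/hr ÷ 153.5181 mcg/mL = 21.89377 mL/hr
Time remaining = 214.1565 mL ÷ 21.89377 mL/hr = 9.781616 hr

9.8 hours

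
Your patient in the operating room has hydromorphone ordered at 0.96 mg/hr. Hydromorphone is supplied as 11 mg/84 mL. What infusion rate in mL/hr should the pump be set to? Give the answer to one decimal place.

Concentration = 11 mg ÷ 84 mL = 0.1309524 mg/mL
Rate = 0.96 mg/hr ÷ 0.1309524 mg/mL = 7.330909 mL/hr

7.3 mL/hr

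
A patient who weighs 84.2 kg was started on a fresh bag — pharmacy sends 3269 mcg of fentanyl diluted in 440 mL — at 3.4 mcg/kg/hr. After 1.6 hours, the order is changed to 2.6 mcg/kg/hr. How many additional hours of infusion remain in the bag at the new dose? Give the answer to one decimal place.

Initial rate:
Dose = 3.4 mcg/kg/hr × 84.2 kg = 286.28 mcg/hr
Concentration = 3269 mcg ÷ 440 mL = 7.429545 mcg/mL
Rate = 286.28 mcg/hr ÷ 7.429545 mcg/mL = 38.53264 mL/hr
Volume infused so far = 38.53264 mL/hr × 1.6 hr = 61.65222 mL
Volume remaining = 440 − 61.65222 = 378.3478 mL
New rate:
Dose = 2.6 mcg/kg/hr × 84.2 kg = 218.92 mcg/hr
Rate = 218.92 mcg/hr ÷ 7.429545 mcg/mL = 29.46614 mL/hr
Time remaining = 378.3478 mL ÷ 29.46614 mL/hr = 12.84009 hr

12.8 hours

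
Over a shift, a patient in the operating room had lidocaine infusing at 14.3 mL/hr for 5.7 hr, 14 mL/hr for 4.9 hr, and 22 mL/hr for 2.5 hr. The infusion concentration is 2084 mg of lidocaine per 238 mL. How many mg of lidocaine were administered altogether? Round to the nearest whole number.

Concentration = 2084 mg ÷ 238 mL = 8.756303 mg/mL
Stage 1: 14.3 mL/hr × 5.7 hr = 81.51 mL → 81.51 mL × 8.756303 mg/mL = 713.7262 mg
Stage 2: 14 mL/hr × 4.9 hr = 68.6 mL → 68.6 mL × 8.756303 mg/mL = 600.6824 mg
Stage 3: 22 mL/hr × 2.5 hr = 55 mL → 55 mL × 8.756303 mg/mL = 481.5966 mg
Total = 713.7262 + 600.6824 + 481.5966 = 1796.005 mg

1796 mg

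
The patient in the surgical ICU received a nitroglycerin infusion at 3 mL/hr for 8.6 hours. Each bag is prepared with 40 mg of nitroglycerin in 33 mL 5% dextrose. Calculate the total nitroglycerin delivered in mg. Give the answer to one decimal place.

31.3 mg

Concentration = 40 mg ÷ 33 mL = 1.212121 mg/mL = 1212.121 mcg/mL
Drug rate = 3 mL/hr × 1212.121 mcg/mL = 3636.364 mcg/hr
Total = 3636.364 mcg/hr × 8.6 hr = 31272.73 mcg = 31.27273 mg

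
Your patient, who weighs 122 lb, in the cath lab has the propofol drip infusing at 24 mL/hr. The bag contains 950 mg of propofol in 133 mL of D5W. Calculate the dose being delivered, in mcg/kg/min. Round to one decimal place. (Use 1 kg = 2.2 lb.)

51.5 mcg/kg/min

Weight = 122 lb ÷ 2.2 lb/kg = 55.45455 kg
Concentration = 950 mg ÷ 133 mL = 7.142857 mg/mL = 7142.857 mcg/mL
Drug rate = 24 mL/hr × 7142.857 mcg/mL = 171428.6 mcg/hr
171428.6 mcg/hr ÷ 60 min/hr = 2857.143 mcg/min
2857.143 mcg/min ÷ 55.45455 kg = 51.52225 mcg/kg/min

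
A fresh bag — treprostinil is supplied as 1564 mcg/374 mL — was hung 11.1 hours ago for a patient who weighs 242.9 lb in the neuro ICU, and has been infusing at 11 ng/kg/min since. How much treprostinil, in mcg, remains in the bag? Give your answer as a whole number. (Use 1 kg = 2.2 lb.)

755 mcg

Weight = 242.9 lb ÷ 2.2 lb/kg = 110.4091 kg
Dose = 11 ng/kg/min × 110.4091 kg = 1214.5 ng/min
1214.5 ng/min × 60 min/hr = 72870 ng/hr
Concentration = 1564 mcg ÷ 374 mL = 4.181818 mcg/mL = 4181.818 ng/mL
Rate = 72870 ng/hr ÷ 4181.818 ng/mL = 17.42543 mL/hr
Volume infused = 17.42543 mL/hr × 11.1 hr = 193.4223 mL
Volume remaining = 374 − 193.4223 = 180.5777 mL
Drug remaining = 180.5777 mL × 4181.818 ng/mL = 755143 ng = 755.143 mcg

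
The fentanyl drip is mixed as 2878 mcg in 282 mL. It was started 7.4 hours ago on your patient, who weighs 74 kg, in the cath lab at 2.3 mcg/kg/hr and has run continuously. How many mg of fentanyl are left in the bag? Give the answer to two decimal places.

1.62 mg

Dose = 2.3 mcg/kg/hr × 74 kg = 170.2 mcg/hr
Concentration = 2878 mcg ÷ 282 mL = 10.20567 mcg/mL
Rate = 170.2 mcg/hr ÷ 10.20567 mcg/mL = 16.677 mL/hr
Volume infused = 16.677 mL/hr × 7.4 hr = 123.4098 mL
Volume remaining = 282 − 123.4098 = 158.5902 mL
Drug remaining = 158.5902 mL × 10.20567 mcg/mL = 1618.52 mcg = 1.61852 mg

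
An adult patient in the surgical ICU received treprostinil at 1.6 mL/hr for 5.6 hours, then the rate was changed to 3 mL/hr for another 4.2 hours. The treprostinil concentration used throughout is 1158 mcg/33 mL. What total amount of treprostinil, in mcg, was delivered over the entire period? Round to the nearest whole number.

Concentration = 1158 mcg ÷ 33 mL = 35.09091 mcg/mL
Stage 1: 1.6 mL/hr × 5.6 hr = 8.96 mL → 8.96 mL × 35.09091 mcg/mL = 314.4145 mcg
Stage 2: 3 mL/hr × 4.2 hr = 12.6 mL → 12.6 mL × 35.09091 mcg/mL = 442.1455 mcg
Total = 314.4145 + 442.1455 = 756.56 mcg

757 mcg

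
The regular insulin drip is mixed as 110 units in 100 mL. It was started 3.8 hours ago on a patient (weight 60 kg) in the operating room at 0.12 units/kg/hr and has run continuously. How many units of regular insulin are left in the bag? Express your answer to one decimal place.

Dose = 0.12 units/kg/hr × 60 kg = 7.2 units/hr
Concentration = 110 units ÷ 100 mL = 1.1 units/mL
Rate = 7.2 units/hr ÷ 1.1 units/mL = 6.545455 mL/hr
Volume infused = 6.545455 mL/hr × 3.8 hr = 24.87273 mL
Volume remaining = 100 − 24.87273 = 75.12727 mL
Drug remaining = 75.12727 mL × 1.1 units/mL = 82.64 units

82.6 units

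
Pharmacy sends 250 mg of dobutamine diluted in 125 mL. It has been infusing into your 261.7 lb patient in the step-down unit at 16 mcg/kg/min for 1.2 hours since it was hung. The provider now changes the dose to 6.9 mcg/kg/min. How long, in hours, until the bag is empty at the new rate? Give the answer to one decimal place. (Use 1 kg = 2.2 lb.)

Initial rate:
Weight = 261.7 lb ÷ 2.2 lb/kg = 118.9545 kg
Dose = 16 mcg/kg/min × 118.9545 kg = 1903.273 mcg/min
1903.273 mcg/min × 60 min/hr = 114196.4 mcg/hr
Concentration = 250 mg ÷ 125 mL = 2 mg/mL = 2000 mcg/mL
Rate = 114196.4 mcg/hr ÷ 2000 mcg/mL = 57.09818 mL/hr
Volume infused so far = 57.09818 mL/hr × 1.2 hr = 68.51782 mL
Volume remaining = 125 − 68.51782 = 56.48218 mL
New rate:
Dose = 6.9 mcg/kg/min × 118.9545 kg = 820.7864 mcg/min
820.7864 mcg/min × 60 min/hr = 49247.18 mcg/hr
Rate = 49247.18 mcg/hr ÷ 2000 mcg/mL = 24.62359 mL/hr
Time remaining = 56.48218 mL ÷ 24.62359 mL/hr = 2.293824 hr

2.3 hours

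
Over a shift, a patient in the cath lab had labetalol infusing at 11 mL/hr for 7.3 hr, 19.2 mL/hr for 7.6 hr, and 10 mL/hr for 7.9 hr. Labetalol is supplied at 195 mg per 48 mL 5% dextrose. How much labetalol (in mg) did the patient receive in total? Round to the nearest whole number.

Concentration = 195 mg ÷ 48 mL = 4.0625 mg/mL
Stage 1: 11 mL/hr × 7.3 hr = 80.3 mL → 80.3 mL × 4.0625 mg/mL = 326.2188 mg
Stage 2: 19.2 mL/hr × 7.6 hr = 145.92 mL → 145.92 mL × 4.0625 mg/mL = 592.8 mg
Stage 3: 10 mL/hr × 7.9 hr = 79 mL → 79 mL × 4.0625 mg/mL = 320.9375 mg
Total = 326.2188 + 592.8 + 320.9375 = 1239.956 mg

1240 mg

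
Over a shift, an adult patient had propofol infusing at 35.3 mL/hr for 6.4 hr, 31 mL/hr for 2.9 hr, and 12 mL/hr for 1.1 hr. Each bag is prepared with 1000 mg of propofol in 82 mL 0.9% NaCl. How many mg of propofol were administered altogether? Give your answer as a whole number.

4012 mg

Concentration = 1000 mg ÷ 82 mL = 12.19512 mg/mL
Stage 1: 35.3 mL/hr × 6.4 hr = 225.92 mL → 225.92 mL × 12.19512 mg/mL = 2755.122 mg
Stage 2: 31 mL/hr × 2.9 hr = 89.9 mL → 89.9 mL × 12.19512 mg/mL = 1096.341 mg
Stage 3: 12 mL/hr × 1.1 hr = 13.2 mL → 13.2 mL × 12.19512 mg/mL = 160.9756 mg
Total = 2755.122 + 1096.341 + 160.9756 = 4012.439 mg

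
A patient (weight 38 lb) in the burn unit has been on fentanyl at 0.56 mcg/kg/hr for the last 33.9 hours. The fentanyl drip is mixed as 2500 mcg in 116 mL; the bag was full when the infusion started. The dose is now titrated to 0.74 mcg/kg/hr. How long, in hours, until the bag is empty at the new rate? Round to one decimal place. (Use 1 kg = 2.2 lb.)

Initial rate:
Weight = 38 lb ÷ 2.2 lb/kg = 17.27273 kg
Dose = 0.56 mcg/kg/hr × 17.27273 kg = 9.672727 mcg/hr
Concentration = 2500 mcg ÷ 116 mL = 21.55172 mcg/mL
Rate = 9.672727 mcg/hr ÷ 21.55172 mcg/mL = 0.4488145 mL/hr
Volume infused so far = 0.4488145 mL/hr × 33.9 hr = 15.21481 mL
Volume remaining = 116 − 15.21481 = 100.7852 mL
New rate:
Dose = 0.74 mcg/kg/hr × 17.27273 kg = 12.78182 mcg/hr
Rate = 12.78182 mcg/hr ÷ 21.55172 mcg/mL = 0.5930764 mL/hr
Time remaining = 100.7852 mL ÷ 0.5930764 mL/hr = 169.9363 hr

169.9 hours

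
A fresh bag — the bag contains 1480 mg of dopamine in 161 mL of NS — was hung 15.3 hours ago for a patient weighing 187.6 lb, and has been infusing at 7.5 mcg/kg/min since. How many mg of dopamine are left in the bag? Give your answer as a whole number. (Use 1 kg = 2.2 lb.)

893 mg

Weight = 187.6 lb ÷ 2.2 lb/kg = 85.27273 kg
Dose = 7.5 mcg/kg/min × 85.27273 kg = 639.5455 mcg/min
639.5455 mcg/min × 60 min/hr = 38372.73 mcg/hr
Concentration = 1480 mg ÷ 161 mL = 9.192547 mg/mL = 9192.547 mcg/mL
Rate = 38372.73 mcg/hr ÷ 9192.547 mcg/mL = 4.17433 mL/hr
Volume infused = 4.17433 mL/hr × 15.3 hr = 63.86726 mL
Volume remaining = 161 − 63.86726 = 97.13274 mL
Drug remaining = 97.13274 mL × 9192.547 mcg/mL = 892897.3 mcg = 892.8973 mg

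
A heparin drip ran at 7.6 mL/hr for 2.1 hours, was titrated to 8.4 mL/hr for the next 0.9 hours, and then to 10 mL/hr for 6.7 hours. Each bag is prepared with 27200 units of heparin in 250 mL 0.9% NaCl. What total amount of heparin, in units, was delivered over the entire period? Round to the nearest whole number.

Concentration = 27200 units ÷ 250 mL = 108.8 units/mL
Stage 1: 7.6 mL/hr × 2.1 hr = 15.96 mL → 15.96 mL × 108.8 units/mL = 1736.448 units
Stage 2: 8.4 mL/hr × 0.9 hr = 7.56 mL → 7.56 mL × 108.8 units/mL = 822.528 units
Stage 3: 10 mL/hr × 6.7 hr = 67 mL → 67 mL × 108.8 units/mL = 7289.6 units
Total = 1736.448 + 822.528 + 7289.6 = 9848.576 units

9849 units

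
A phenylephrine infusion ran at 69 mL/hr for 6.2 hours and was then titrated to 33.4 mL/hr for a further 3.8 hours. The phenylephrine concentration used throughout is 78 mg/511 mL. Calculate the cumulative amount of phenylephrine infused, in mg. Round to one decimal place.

Concentration = 78 mg ÷ 511 mL = 0.1526419 mg/mL
Stage 1: 69 mL/hr × 6.2 hr = 427.8 mL → 427.8 mL × 0.1526419 mg/mL = 65.3002 mg
Stage 2: 33.4 mL/hr × 3.8 hr = 126.92 mL → 126.92 mL × 0.1526419 mg/mL = 19.37331 mg
Total = 65.3002 + 19.37331 = 84.6735 mg

84.7 mg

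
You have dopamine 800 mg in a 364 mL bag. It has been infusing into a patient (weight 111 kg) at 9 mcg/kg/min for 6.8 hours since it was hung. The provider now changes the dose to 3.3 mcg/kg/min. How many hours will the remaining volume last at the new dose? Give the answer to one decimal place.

17.9 hours

Initial rate:
Dose = 9 mcg/kg/min × 111 kg = 999 mcg/min
999 mcg/min × 60 min/hr = 59940 mcg/hr
Concentration = 800 mg ÷ 364 mL = 2.197802 mg/mL = 2197.802 mcg/mL
Rate = 59940 mcg/hr ÷ 2197.802 mcg/mL = 27.2727 mL/hr
Volume infused so far = 27.2727 mL/hr × 6.8 hr = 185.4544 mL
Volume remaining = 364 − 185.4544 = 178.5456 mL
New rate:
Dose = 3.3 mcg/kg/min × 111 kg = 366.3 mcg/min
366.3 mcg/min × 60 min/hr = 21978 mcg/hr
Rate = 21978 mcg/hr ÷ 2197.802 mcg/mL = 9.99999 mL/hr
Time remaining = 178.5456 mL ÷ 9.99999 mL/hr = 17.85458 hr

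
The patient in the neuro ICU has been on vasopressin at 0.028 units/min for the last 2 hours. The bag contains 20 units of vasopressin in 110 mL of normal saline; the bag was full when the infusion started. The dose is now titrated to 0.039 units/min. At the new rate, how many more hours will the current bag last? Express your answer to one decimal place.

7.1 hours

Initial rate:
0.028 units/min × 60 min/hr = 1.68 units/hr
Concentration = 20 units ÷ 110 mL = 0.1818182 units/mL
Rate = 1.68 units/hr ÷ 0.1818182 units/mL = 9.24 mL/hr
Volume infused so far = 9.24 mL/hr × 2 hr = 18.48 mL
Volume remaining = 110 − 18.48 = 91.52 mL
New rate:
0.039 units/min × 60 min/hr = 2.34 units/hr
Rate = 2.34 units/hr ÷ 0.1818182 units/mL = 12.87 mL/hr
Time remaining = 91.52 mL ÷ 12.87 mL/hr = 7.111111 hr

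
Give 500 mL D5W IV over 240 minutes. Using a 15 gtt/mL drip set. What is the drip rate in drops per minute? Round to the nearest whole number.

31 gtt/min

500 mL ÷ (240 min) = 2.083333 mL/min
2.083333 mL/min × 15 gtt/mL = 31.25 gtt/min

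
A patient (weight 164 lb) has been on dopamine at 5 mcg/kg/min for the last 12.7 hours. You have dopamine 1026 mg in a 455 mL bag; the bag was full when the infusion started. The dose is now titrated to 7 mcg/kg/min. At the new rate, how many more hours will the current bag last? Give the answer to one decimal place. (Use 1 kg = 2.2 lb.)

23.7 hours

Initial rate:
Weight = 164 lb ÷ 2.2 lb/kg = 74.54545 kg
Dose = 5 mcg/kg/min × 74.54545 kg = 372.7273 mcg/min
372.7273 mcg/min × 60 min/hr = 22363.64 mcg/hr
Concentration = 1026 mg ÷ 455 mL = 2.254945 mg/mL = 2254.945 mcg/mL
Rate = 22363.64 mcg/hr ÷ 2254.945 mcg/mL = 9.917597 mL/hr
Volume infused so far = 9.917597 mL/hr × 12.7 hr = 125.9535 mL
Volume remaining = 455 − 125.9535 = 329.0465 mL
New rate:
Dose = 7 mcg/kg/min × 74.54545 kg = 521.8182 mcg/min
521.8182 mcg/min × 60 min/hr = 31309.09 mcg/hr
Rate = 31309.09 mcg/hr ÷ 2254.945 mcg/mL = 13.88464 mL/hr
Time remaining = 329.0465 mL ÷ 13.88464 mL/hr = 23.69861 hr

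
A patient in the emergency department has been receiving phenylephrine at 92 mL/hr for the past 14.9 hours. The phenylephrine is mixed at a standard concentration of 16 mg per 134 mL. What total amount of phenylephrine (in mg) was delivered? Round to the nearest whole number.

164 mg

Concentration = 16 mg ÷ 134 mL = 0.119403 mg/mL = 119.403 mcg/mL
Drug rate = 92 mL/hr × 119.403 mcg/mL = 10985.07 mcg/hr
Total = 10985.07 mcg/hr × 14.9 hr = 163677.6 mcg = 163.6776 mg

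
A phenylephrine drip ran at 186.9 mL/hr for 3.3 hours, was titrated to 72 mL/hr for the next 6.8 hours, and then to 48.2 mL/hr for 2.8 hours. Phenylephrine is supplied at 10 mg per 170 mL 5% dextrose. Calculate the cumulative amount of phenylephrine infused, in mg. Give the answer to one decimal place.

73.0 mg

Concentration = 10 mg ÷ 170 mL = 0.05882353 mg/mL
Stage 1: 186.9 mL/hr × 3.3 hr = 616.77 mL → 616.77 mL × 0.05882353 mg/mL = 36.28059 mg
Stage 2: 72 mL/hr × 6.8 hr = 489.6 mL → 489.6 mL × 0.05882353 mg/mL = 28.8 mg
Stage 3: 48.2 mL/hr × 2.8 hr = 134.96 mL → 134.96 mL × 0.05882353 mg/mL = 7.938824 mg
Total = 36.28059 + 28.8 + 7.938824 = 73.01941 mg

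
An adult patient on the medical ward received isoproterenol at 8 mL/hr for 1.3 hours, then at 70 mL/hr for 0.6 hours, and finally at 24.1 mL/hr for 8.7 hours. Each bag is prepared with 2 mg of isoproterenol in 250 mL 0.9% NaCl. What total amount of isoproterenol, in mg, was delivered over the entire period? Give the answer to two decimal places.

Concentration = 2 mg ÷ 250 mL = 0.008 mg/mL
Stage 1: 8 mL/hr × 1.3 hr = 10.4 mL → 10.4 mL × 0.008 mg/mL = 0.0832 mg
Stage 2: 70 mL/hr × 0.6 hr = 42 mL → 42 mL × 0.008 mg/mL = 0.336 mg
Stage 3: 24.1 mL/hr × 8.7 hr = 209.67 mL → 209.67 mL × 0.008 mg/mL = 1.67736 mg
Total = 0.0832 + 0.336 + 1.67736 = 2.09656 mg

2.10 mg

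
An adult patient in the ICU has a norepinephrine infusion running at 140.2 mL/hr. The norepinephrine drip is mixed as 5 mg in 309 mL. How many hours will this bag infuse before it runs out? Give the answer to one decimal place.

Duration = 309 mL ÷ 140.2 mL/hr = 2.203994 hr

2.2 hours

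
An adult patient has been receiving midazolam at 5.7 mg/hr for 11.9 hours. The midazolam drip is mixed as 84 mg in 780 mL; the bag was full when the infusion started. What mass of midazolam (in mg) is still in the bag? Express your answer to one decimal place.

16.2 mg

Concentration = 84 mg ÷ 780 mL = 0.1076923 mg/mL
Rate = 5.7 mg/hr ÷ 0.1076923 mg/mL = 52.92857 mL/hr
Volume infused = 52.92857 mL/hr × 11.9 hr = 629.85 mL
Volume remaining = 780 − 629.85 = 150.15 mL
Drug remaining = 150.15 mL × 0.1076923 mg/mL = 16.17 mg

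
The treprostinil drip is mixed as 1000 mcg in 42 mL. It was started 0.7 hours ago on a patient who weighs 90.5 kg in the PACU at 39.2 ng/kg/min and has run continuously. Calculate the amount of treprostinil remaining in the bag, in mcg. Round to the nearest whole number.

Dose = 39.2 ng/kg/min × 90.5 kg = 3547.6 ng/min
3547.6 ng/min × 60 min/hr = 212856 ng/hr
Concentration = 1000 mcg ÷ 42 mL = 23.80952 mcg/mL = 23809.52 ng/mL
Rate = 212856 ng/hr ÷ 23809.52 ng/mL = 8.939952 mL/hr
Volume infused = 8.939952 mL/hr × 0.7 hr = 6.257966 mL
Volume remaining = 42 − 6.257966 = 35.74203 mL
Drug remaining = 35.74203 mL × 23809.52 ng/mL = 851000.8 ng = 851.0008 mcg

851 mcg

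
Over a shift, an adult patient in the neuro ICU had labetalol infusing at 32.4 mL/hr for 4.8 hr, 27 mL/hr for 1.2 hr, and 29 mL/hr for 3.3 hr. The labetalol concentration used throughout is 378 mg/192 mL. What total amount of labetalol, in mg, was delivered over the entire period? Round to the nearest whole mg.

558 mg

Concentration = 378 mg ÷ 192 mL = 1.96875 mg/mL
Stage 1: 32.4 mL/hr × 4.8 hr = 155.52 mL → 155.52 mL × 1.96875 mg/mL = 306.18 mg
Stage 2: 27 mL/hr × 1.2 hr = 32.4 mL → 32.4 mL × 1.96875 mg/mL = 63.7875 mg
Stage 3: 29 mL/hr × 3.3 hr = 95.7 mL → 95.7 mL × 1.96875 mg/mL = 188.4094 mg
Total = 306.18 + 63.7875 + 188.4094 = 558.3769 mg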